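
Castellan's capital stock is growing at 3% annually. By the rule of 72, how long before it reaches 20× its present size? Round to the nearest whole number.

At 3% it doubles every 72/3 ≈ 24.00 years.
20× is log₂ 20 ≈ 4.32 doublings, so ≈ 4.32 × 24.00 = 104 years.

104 years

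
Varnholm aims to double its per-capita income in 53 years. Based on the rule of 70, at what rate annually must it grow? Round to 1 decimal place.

around 1.3%

70 / 53 ≈ 1.32, so about 1.3% annually.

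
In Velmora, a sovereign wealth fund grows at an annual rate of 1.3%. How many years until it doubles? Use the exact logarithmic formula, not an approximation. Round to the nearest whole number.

54 years

t = ln(2) / ln(1 + 0.013) = 0.6931 / 0.012916 ≈ 53.66.
≈ 54 years.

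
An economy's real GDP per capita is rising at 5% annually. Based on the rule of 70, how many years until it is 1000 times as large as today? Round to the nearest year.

140 years

Doubling time ≈ 70/5 = 14.00 years.
Reaching 1000× takes log₂(1000) ≈ 9.97 doublings.
9.97 × 14.00 ≈ 140 years.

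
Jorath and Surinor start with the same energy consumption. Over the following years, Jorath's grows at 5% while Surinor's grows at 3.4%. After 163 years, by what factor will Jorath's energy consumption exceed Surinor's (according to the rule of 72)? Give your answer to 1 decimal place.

Rate gap = 5% − 3.4% = 1.6 points.
The ratio doubles every 72/1.6 ≈ 45.00 years.
163/45.00 ≈ 3.62 doublings → ratio ≈ 2^3.62 ≈ 12.3.

≈ 12.3 times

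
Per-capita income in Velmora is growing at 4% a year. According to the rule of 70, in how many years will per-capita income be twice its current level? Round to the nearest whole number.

Doubling time ≈ 70 / 4 = 17.50 years.

≈ 18 years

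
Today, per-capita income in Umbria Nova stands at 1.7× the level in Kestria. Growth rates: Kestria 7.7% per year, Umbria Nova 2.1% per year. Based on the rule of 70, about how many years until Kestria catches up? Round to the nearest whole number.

Kestria gains on Umbria Nova at 7.7% − 2.1% = 5.6 points a year.
At that relative rate the gap halves every 70/5.6 ≈ 12.50 years.
A 1.7× gap takes log₂(1.7) ≈ 0.77 halvings to close: 0.77 × 12.50 ≈ 10 years.

approximately 10 years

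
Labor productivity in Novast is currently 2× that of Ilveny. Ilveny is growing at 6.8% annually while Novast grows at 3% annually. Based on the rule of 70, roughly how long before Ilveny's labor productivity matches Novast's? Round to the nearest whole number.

Ilveny gains on Novast at 6.8% − 3% = 3.8 points a year.
At that relative rate the gap halves every 70/3.8 ≈ 18.42 years.
A 2× gap closes after 1 halving: 1 × 18.42 ≈ 18 years.

around 18 years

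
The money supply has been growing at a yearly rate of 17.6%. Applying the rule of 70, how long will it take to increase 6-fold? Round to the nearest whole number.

One doubling takes 70/17.6 = 3.98 years.
6× is log₂ 6 ≈ 2.58 doublings, so ≈ 2.58 × 3.98 = 10 years.

about 10 years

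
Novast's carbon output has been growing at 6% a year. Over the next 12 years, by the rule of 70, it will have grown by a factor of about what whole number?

At 6% one doubling takes ≈ 11.67 years; 12 years is 1 of them, so ×2.

2 times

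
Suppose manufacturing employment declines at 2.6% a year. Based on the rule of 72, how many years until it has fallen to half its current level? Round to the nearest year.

The rule works in reverse for decay: 72/2.6 ≈ 27.69 years to halve.

about 28 years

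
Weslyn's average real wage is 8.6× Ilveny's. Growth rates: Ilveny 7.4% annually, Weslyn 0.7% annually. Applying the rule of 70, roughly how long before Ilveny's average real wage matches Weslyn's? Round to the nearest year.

around 32 years

Ilveny gains on Weslyn at 7.4% − 0.7% = 6.7 points a year.
At that relative rate the gap halves every 70/6.7 ≈ 10.45 years.
An 8.6× gap takes log₂(8.6) ≈ 3.10 halvings to close: 3.10 × 10.45 ≈ 32 years.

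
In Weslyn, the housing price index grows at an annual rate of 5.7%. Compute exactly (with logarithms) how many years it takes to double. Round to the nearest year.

t = ln(2) / ln(1 + 0.057) = 0.6931 / 0.055435 ≈ 12.50.
≈ 13 years.

13 years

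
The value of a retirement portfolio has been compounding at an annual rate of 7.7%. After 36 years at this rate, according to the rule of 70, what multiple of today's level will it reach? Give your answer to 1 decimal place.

about 15.6 times

Doubling time ≈ 70/7.7 = 9.09 years.
36 years / 9.09 ≈ 3.96 doublings → factor 2^3.96 ≈ 15.6.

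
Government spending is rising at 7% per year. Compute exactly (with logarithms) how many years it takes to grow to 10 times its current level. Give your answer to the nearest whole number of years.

t = ln(10) / ln(1 + 0.07) = 2.3026 / 0.067659 ≈ 34.03.
≈ 34 years.

34 years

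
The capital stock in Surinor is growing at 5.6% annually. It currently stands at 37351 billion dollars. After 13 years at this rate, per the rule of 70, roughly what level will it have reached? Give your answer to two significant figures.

Doubling time ≈ 70/5.6 = 12.50 years.
13 years is 13/12.50 ≈ 1.04 doublings, a factor of 2^1.04 ≈ 2.06.
37351 × 2.06 ≈ 77000 billion dollars.

≈ 77000 billion dollars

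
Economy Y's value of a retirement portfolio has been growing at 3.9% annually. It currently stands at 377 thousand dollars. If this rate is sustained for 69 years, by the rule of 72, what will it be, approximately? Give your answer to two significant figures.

roughly 5000 thousand dollars

It doubles every 72/3.9 ≈ 18.46 years, so 69 years is 3.74 doublings.
2^3.74 ≈ 13.36; 377 × 13.36 ≈ 5000 thousand dollars.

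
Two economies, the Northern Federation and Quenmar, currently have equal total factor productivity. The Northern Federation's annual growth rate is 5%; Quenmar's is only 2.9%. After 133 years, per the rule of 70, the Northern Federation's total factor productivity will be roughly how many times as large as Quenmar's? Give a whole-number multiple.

approximately 16 times

Only the 2.1-point difference matters.
70/2.1 ≈ 33.33 years per doubling of the ratio; 133 years gives 3.99 doublings, so ≈ 16×.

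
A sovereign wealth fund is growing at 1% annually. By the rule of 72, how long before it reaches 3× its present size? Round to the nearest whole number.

Doubling time ≈ 72/1 = 72.00 years.
Reaching 3× takes log₂(3) ≈ 1.58 doublings.
1.58 × 72.00 ≈ 114 years.

about 114 years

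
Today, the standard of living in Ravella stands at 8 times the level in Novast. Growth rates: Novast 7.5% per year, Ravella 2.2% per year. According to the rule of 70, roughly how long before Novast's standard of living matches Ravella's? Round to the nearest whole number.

around 40 years

What matters is the difference: 5.3 pp.
Rule of 70 on the gap: the ratio halves every 70/5.3 ≈ 13.21 years.
An 8 times gap closes after 3 halvings: 3 × 13.21 ≈ 40 years.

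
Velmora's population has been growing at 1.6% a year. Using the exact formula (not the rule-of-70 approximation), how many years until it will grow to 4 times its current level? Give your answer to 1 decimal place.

87.3 years

t = ln(4) / ln(1 + 0.016) = 1.3863 / 0.015873 ≈ 87.34.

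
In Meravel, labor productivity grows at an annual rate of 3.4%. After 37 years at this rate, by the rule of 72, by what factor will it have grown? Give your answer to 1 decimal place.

Doubling time ≈ 72/3.4 = 21.18 years.
37 years / 21.18 ≈ 1.75 doublings → factor 2^1.75 ≈ 3.4.

around 3.4 times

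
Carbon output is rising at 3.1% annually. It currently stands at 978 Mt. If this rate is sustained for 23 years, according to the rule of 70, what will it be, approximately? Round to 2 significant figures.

It doubles every 70/3.1 ≈ 22.58 years, so 23 years is 1.02 doublings.
2^1.02 ≈ 2.03; 978 × 2.03 ≈ 2000 Mt.

≈ 2000 Mt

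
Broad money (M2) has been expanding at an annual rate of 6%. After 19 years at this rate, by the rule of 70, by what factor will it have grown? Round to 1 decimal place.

about 3.1 times

Doubles every ≈ 11.67 years (70/6).
19 years is 1.63 doublings; 2^1.63 ≈ 3.1×.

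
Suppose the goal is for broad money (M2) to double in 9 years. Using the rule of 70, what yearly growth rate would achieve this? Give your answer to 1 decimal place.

70 / 9 ≈ 7.78, so about 7.8% per year.

roughly 7.8%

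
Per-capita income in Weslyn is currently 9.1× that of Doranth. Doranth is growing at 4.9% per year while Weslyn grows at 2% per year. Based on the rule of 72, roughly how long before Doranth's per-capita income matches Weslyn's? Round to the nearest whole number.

around 79 years

What matters is the difference: 2.9 pp.
Rule of 72 on the gap: the ratio halves every 72/2.9 ≈ 24.83 years.
A 9.1× gap takes log₂(9.1) ≈ 3.19 halvings to close: 3.19 × 24.83 ≈ 79 years.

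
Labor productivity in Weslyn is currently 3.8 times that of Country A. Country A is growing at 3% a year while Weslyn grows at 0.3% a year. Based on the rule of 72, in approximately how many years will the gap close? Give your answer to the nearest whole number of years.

What matters is the difference: 2.7 pp.
Rule of 72 on the gap: the ratio halves every 72/2.7 ≈ 26.67 years.
A 3.8 times gap takes log₂(3.8) ≈ 1.93 halvings to close: 1.93 × 26.67 ≈ 51 years.

around 51 years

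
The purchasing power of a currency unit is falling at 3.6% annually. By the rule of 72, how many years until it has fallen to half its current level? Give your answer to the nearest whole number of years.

around 20 years

The rule works in reverse for decay: 72/3.6 ≈ 20.00 years to halve.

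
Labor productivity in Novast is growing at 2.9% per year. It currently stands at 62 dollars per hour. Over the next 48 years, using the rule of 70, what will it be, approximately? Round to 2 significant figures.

Doubling time ≈ 70/2.9 = 24.14 years.
48 years is 48/24.14 ≈ 1.99 doublings, a factor of 2^1.99 ≈ 3.97.
62 × 3.97 ≈ 250 dollars per hour.

around 250 dollars per hour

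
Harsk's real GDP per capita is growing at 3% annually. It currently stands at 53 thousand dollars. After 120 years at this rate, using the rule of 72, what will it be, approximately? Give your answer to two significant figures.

≈ 1700 thousand dollars

Doubling time ≈ 72/3 = 24.00 years.
120 years is 120/24.00 ≈ 5.00 doublings, a factor of 2^5.00 ≈ 32.00.
53 × 32.00 ≈ 1700 thousand dollars.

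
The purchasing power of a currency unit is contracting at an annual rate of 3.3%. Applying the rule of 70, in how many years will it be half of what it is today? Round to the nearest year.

21 years

The rule works in reverse for decay: 70/3.3 ≈ 21.21 years to halve.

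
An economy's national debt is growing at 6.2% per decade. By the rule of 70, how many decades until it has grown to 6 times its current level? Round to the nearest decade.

Doubling time ≈ 70/6.2 = 11.29 decades.
6× is log₂ 6 ≈ 2.58 doublings, so ≈ 2.58 × 11.29 = 29 decades.

≈ 29 decades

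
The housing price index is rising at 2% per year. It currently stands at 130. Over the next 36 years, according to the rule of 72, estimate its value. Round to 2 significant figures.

≈ 260

It doubles every 72/2 ≈ 36.00 years, so 36 years is 1.00 doublings.
2^1.00 ≈ 2.00; 130 × 2.00 ≈ 260.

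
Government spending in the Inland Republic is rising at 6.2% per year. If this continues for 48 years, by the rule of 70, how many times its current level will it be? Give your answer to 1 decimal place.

about 19.0 times

Doubles every ≈ 11.29 years (70/6.2).
48 years is 4.25 doublings; 2^4.25 ≈ 19.0×.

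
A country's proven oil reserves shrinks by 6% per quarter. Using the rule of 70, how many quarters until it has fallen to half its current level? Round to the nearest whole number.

Falling at 6%, it halves about every 70/6 = 11.67 quarters.

≈ 12 quarters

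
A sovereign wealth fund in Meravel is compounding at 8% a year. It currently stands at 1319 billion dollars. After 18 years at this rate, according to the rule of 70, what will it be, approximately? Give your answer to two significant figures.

about 5500 billion dollars

Doubling time ≈ 70/8 = 8.75 years.
18 years is 18/8.75 ≈ 2.06 doublings, a factor of 2^2.06 ≈ 4.17.
1319 × 4.17 ≈ 5500 billion dollars.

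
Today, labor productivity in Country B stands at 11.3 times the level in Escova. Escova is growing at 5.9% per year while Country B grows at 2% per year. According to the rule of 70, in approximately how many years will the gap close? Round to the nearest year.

The growth-rate gap is 5.9% − 2% = 3.9 percentage points.
So the ratio between them halves every 70/3.9 ≈ 17.95 years.
An 11.3 times gap takes log₂(11.3) ≈ 3.50 halvings to close: 3.50 × 17.95 ≈ 63 years.

≈ 63 years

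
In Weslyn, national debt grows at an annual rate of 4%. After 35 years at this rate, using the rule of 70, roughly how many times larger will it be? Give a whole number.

roughly 4 times

At 4% one doubling takes ≈ 17.50 years; 35 years is 2 of them, so ×4.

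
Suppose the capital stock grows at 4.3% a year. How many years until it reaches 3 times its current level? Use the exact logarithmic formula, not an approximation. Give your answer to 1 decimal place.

26.1 years

t = ln(3) / ln(1 + 0.043) = 1.0986 / 0.042101 ≈ 26.09.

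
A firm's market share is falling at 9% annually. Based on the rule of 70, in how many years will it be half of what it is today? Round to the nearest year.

8 years

Halving time ≈ 70 / 9 = 7.78 → 8 years.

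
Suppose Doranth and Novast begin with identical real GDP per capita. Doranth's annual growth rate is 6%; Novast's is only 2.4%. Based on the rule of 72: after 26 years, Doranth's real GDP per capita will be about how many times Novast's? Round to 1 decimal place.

about 2.5 times

Rate gap = 6% − 2.4% = 3.6 points.
The ratio doubles every 72/3.6 ≈ 20.00 years.
26/20.00 ≈ 1.30 doublings → ratio ≈ 2^1.30 ≈ 2.5.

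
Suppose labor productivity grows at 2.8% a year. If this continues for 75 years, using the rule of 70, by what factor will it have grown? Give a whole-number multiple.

70/2.8 ≈ 25.00 years per doubling.
75 years fits 3 doublings: 2^3 = 8.

≈ 8 times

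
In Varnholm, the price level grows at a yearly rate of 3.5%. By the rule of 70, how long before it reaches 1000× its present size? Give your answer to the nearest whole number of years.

At 3.5% it doubles every 70/3.5 ≈ 20.00 years.
Reaching 1000× takes log₂(1000) ≈ 9.97 doublings.
9.97 × 20.00 ≈ 199 years.

approximately 199 years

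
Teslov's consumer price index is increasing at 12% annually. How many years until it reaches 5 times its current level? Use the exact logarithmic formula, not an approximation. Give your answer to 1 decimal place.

14.2 years

t = ln(5) / ln(1 + 0.12) = 1.6094 / 0.113329 ≈ 14.20.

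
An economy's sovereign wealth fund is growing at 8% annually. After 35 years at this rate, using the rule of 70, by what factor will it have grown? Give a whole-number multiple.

Doubling time ≈ 70/8 = 8.75 years.
35/8.75 ≈ 4 doublings, so about 2^4 = 16×.

around 16 times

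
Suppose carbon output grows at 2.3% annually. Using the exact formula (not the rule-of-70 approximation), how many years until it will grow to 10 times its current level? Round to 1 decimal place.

t = ln(10) / ln(1 + 0.023) = 2.3026 / 0.022739 ≈ 101.26.

101.3 years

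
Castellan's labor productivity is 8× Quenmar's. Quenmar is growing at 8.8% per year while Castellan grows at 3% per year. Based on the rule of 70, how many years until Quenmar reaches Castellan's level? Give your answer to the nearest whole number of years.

What matters is the difference: 5.8 pp.
Rule of 70 on the gap: the ratio halves every 70/5.8 ≈ 12.07 years.
An 8× gap closes after 3 halvings: 3 × 12.07 ≈ 36 years.

≈ 36 years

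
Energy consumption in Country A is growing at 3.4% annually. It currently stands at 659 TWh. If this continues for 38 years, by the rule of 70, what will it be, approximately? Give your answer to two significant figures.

approximately 2400 TWh

It doubles every 70/3.4 ≈ 20.59 years, so 38 years is 1.85 doublings.
2^1.85 ≈ 3.61; 659 × 3.61 ≈ 2400 TWh.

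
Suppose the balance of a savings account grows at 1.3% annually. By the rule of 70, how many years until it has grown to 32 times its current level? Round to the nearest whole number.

approximately 269 years

At 1.3% it doubles every 70/1.3 ≈ 53.85 years.
Getting to 32× needs 5 doublings: 5 × 53.85 ≈ 269 years.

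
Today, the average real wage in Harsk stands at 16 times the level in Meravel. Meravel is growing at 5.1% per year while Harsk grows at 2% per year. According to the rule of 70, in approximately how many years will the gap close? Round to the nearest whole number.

about 90 years

The growth-rate gap is 5.1% − 2% = 3.1 percentage points.
So the ratio between them halves every 70/3.1 ≈ 22.58 years.
A 16 times gap closes after 4 halvings: 4 × 22.58 ≈ 90 years.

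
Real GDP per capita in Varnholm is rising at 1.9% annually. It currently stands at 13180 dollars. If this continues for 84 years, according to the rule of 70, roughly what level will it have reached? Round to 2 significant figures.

around 64000 dollars

It doubles every 70/1.9 ≈ 36.84 years, so 84 years is 2.28 doublings.
2^2.28 ≈ 4.86; 13180 × 4.86 ≈ 64000 dollars.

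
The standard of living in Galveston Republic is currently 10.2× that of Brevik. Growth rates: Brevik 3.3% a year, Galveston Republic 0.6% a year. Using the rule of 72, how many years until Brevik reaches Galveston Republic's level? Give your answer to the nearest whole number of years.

approximately 89 years

The growth-rate gap is 3.3% − 0.6% = 2.7 percentage points.
So the ratio between them halves every 72/2.7 ≈ 26.67 years.
A 10.2× gap takes log₂(10.2) ≈ 3.35 halvings to close: 3.35 × 26.67 ≈ 89 years.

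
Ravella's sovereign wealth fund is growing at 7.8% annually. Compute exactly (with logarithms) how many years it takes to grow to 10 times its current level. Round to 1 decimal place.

30.7 years

t = ln(10) / ln(1 + 0.078) = 2.3026 / 0.075107 ≈ 30.66.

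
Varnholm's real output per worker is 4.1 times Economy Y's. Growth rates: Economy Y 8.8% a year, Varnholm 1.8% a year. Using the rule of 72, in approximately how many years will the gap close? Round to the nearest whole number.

21 years

Economy Y gains on Varnholm at 8.8% − 1.8% = 7 points a year.
At that relative rate the gap halves every 72/7 ≈ 10.29 years.
A 4.1 times gap takes log₂(4.1) ≈ 2.04 halvings to close: 2.04 × 10.29 ≈ 21 years.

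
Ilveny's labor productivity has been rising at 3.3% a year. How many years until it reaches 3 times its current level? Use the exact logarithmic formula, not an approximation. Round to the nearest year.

t = ln(3) / ln(1 + 0.033) = 1.0986 / 0.032467 ≈ 33.84.
≈ 34 years.

34 years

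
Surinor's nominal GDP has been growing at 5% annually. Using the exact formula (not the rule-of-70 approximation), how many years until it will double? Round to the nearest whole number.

14 years

t = ln(2) / ln(1 + 0.05) = 0.6931 / 0.048790 ≈ 14.21.
≈ 14 years.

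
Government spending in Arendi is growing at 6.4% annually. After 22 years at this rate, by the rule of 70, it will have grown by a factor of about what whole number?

At 6.4% one doubling takes ≈ 10.94 years; 22 years is 2 of them, so ×4.

roughly 4 times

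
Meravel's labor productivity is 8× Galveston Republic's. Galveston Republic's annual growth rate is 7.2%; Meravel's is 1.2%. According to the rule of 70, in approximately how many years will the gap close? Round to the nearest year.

about 35 years

What matters is the difference: 6 pp.
Rule of 70 on the gap: the ratio halves every 70/6 ≈ 11.67 years.
An 8× gap closes after 3 halvings: 3 × 11.67 ≈ 35 years.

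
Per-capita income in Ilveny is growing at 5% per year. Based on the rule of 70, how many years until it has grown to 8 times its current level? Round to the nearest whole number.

One doubling takes 70/5 = 14.00 years.
8× is 3 doublings, so 3 × 14.00 ≈ 42 years.

approximately 42 years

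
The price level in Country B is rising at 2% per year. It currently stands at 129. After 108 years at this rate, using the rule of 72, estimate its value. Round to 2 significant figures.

approximately 1000

Doubling time ≈ 72/2 = 36.00 years.
108 years is 108/36.00 ≈ 3.00 doublings, a factor of 2^3.00 ≈ 8.00.
129 × 8.00 ≈ 1000.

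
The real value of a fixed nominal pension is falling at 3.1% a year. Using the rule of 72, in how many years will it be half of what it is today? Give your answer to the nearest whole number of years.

about 23 years

Halving time ≈ 72 / 3.1 = 23.23 → 23 years.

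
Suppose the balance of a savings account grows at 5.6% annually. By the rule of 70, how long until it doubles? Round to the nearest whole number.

about 13 years

70/5.6 ≈ 12.50, so it doubles roughly every 13 years.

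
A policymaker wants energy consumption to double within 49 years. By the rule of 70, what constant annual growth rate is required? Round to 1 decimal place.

around 1.4%

70 / 49 ≈ 1.43, so about 1.4% annually.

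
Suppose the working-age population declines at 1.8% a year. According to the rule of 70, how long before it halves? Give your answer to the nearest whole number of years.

39 years

Halving time ≈ 70 / 1.8 = 38.89 → 39 years.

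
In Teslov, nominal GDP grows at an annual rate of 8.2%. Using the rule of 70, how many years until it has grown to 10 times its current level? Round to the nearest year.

At 8.2% it doubles every 70/8.2 ≈ 8.54 years.
Reaching 10× takes log₂(10) ≈ 3.32 doublings.
3.32 × 8.54 ≈ 28 years.

roughly 28 years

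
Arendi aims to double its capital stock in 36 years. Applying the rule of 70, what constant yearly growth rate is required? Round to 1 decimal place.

approximately 1.9%

70 / 36 ≈ 1.94, so about 1.9% per year.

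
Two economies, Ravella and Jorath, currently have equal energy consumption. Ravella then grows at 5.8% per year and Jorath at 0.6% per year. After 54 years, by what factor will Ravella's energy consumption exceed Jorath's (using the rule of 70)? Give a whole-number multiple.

approximately 16 times

Only the 5.2-point difference matters.
70/5.2 ≈ 13.46 years per doubling of the ratio; 54 years gives 4.01 doublings, so ≈ 16×.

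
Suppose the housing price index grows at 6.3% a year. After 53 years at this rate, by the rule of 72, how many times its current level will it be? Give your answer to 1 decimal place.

Doubling time ≈ 72/6.3 = 11.43 years.
53 years / 11.43 ≈ 4.64 doublings → factor 2^4.64 ≈ 24.9.

24.9 times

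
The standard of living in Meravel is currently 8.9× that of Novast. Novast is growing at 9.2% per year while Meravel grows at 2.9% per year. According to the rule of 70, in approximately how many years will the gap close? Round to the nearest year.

≈ 35 years

Novast gains on Meravel at 9.2% − 2.9% = 6.3 points a year.
At that relative rate the gap halves every 70/6.3 ≈ 11.11 years.
An 8.9× gap takes log₂(8.9) ≈ 3.15 halvings to close: 3.15 × 11.11 ≈ 35 years.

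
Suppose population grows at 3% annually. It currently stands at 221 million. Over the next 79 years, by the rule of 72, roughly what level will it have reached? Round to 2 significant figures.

2200 million

Doubling time ≈ 72/3 = 24.00 years.
79 years is 79/24.00 ≈ 3.29 doublings, a factor of 2^3.29 ≈ 9.78.
221 × 9.78 ≈ 2200 million.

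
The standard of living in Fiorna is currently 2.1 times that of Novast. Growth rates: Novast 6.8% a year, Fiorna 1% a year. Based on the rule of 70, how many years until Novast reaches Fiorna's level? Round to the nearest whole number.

about 13 years

What matters is the difference: 5.8 pp.
Rule of 70 on the gap: the ratio halves every 70/5.8 ≈ 12.07 years.
A 2.1 times gap takes log₂(2.1) ≈ 1.07 halvings to close: 1.07 × 12.07 ≈ 13 years.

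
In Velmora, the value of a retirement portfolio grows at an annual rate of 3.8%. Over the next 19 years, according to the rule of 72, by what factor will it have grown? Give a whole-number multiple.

approximately 2 times

Doubling time ≈ 72/3.8 = 18.95 years.
19/18.95 ≈ 1 doubling, so about 2^1 = 2×.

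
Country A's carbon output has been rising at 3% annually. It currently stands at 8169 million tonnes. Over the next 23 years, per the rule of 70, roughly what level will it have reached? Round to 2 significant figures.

Doubling time ≈ 70/3 = 23.33 years.
23 years is 23/23.33 ≈ 0.99 doublings, a factor of 2^0.99 ≈ 1.99.
8169 × 1.99 ≈ 16000 million tonnes.

approximately 16000 million tonnes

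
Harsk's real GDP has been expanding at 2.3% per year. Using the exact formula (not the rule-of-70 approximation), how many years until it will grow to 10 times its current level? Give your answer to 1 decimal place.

101.3 years

t = ln(10) / ln(1 + 0.023) = 2.3026 / 0.022739 ≈ 101.26.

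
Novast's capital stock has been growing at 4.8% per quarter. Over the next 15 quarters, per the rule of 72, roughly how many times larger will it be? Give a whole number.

At 4.8% one doubling takes ≈ 15.00 quarters; 15 quarters is 1 of them, so ×2.

about 2 times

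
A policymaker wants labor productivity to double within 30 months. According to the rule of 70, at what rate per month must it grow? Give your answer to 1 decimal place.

around 2.3% per month

70 / 30 ≈ 2.33, so about 2.3% per month.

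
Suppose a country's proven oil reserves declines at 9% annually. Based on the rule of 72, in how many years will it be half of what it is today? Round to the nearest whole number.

8 years

Falling at 9%, it halves about every 72/9 = 8.00 years.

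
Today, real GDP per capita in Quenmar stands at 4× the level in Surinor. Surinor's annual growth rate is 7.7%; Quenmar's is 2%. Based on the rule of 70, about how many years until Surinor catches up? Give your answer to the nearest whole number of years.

What matters is the difference: 5.7 pp.
Rule of 70 on the gap: the ratio halves every 70/5.7 ≈ 12.28 years.
A 4× gap closes after 2 halvings: 2 × 12.28 ≈ 25 years.

approximately 25 years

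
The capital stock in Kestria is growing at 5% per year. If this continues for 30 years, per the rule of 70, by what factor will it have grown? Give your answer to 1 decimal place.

Doubles every ≈ 14.00 years (70/5).
30 years is 2.14 doublings; 2^2.14 ≈ 4.4×.

≈ 4.4 times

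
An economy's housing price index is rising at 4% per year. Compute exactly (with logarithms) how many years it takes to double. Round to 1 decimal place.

t = ln(2) / ln(1 + 0.04) = 0.6931 / 0.039221 ≈ 17.67.

17.7 years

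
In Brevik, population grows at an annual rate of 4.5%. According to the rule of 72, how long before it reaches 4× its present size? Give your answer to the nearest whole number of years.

At 4.5% it doubles every 72/4.5 ≈ 16.00 years.
4× is 2 doublings, so 2 × 16.00 ≈ 32 years.

32 years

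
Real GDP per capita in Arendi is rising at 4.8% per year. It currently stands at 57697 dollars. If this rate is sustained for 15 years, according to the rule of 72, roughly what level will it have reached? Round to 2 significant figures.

120000 dollars

Doubling time ≈ 72/4.8 = 15.00 years.
15 years is 15/15.00 ≈ 1.00 doublings, a factor of 2^1.00 ≈ 2.00.
57697 × 2.00 ≈ 120000 dollars.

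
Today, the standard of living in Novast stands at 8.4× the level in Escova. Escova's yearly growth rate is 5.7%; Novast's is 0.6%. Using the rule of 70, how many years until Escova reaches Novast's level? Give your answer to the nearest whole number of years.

roughly 42 years

What matters is the difference: 5.1 pp.
Rule of 70 on the gap: the ratio halves every 70/5.1 ≈ 13.73 years.
An 8.4× gap takes log₂(8.4) ≈ 3.07 halvings to close: 3.07 × 13.73 ≈ 42 years.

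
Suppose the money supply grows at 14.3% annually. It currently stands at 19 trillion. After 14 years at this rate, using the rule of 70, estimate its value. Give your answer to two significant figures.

Doubling time ≈ 70/14.3 = 4.90 years.
14 years is 14/4.90 ≈ 2.86 doublings, a factor of 2^2.86 ≈ 7.26.
19 × 7.26 ≈ 140 trillion.

140 trillion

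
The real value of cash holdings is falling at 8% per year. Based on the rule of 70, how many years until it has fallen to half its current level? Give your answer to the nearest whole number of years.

9 years

The rule works in reverse for decay: 70/8 ≈ 8.75 years to halve.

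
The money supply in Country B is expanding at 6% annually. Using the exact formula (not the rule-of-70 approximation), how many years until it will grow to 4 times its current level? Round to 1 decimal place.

23.8 years

t = ln(4) / ln(1 + 0.06) = 1.3863 / 0.058269 ≈ 23.79.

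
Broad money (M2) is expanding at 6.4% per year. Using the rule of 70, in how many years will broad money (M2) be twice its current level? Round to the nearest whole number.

11 years

Doubling time ≈ 70 / 6.4 = 10.94 years.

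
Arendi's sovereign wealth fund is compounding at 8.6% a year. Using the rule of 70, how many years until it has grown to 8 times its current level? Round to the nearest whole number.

One doubling takes 70/8.6 = 8.14 years.
8 = 2^3, so 3 doublings → 24 years.

about 24 years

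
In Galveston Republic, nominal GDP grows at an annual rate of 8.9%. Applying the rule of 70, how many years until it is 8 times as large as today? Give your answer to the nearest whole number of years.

roughly 24 years

Doubling time ≈ 70/8.9 = 7.87 years.
8 = 2^3, so 3 doublings → 24 years.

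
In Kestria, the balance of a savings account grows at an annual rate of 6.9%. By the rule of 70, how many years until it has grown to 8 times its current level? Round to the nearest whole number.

One doubling takes 70/6.9 = 10.14 years.
8× is 3 doublings, so 3 × 10.14 ≈ 30 years.

about 30 years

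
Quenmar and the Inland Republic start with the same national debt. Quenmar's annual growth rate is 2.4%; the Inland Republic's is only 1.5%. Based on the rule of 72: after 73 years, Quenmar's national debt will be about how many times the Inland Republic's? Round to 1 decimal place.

Rate gap = 2.4% − 1.5% = 0.9 points.
The ratio doubles every 72/0.9 ≈ 80.00 years.
73/80.00 ≈ 0.91 doublings → ratio ≈ 2^0.91 ≈ 1.9.

approximately 1.9 times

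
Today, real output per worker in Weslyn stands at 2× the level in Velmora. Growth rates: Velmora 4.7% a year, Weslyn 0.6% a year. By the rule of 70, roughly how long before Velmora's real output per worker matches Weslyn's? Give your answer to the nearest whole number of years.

Velmora gains on Weslyn at 4.7% − 0.6% = 4.1 points a year.
At that relative rate the gap halves every 70/4.1 ≈ 17.07 years.
A 2× gap closes after 1 halving: 1 × 17.07 ≈ 17 years.

about 17 years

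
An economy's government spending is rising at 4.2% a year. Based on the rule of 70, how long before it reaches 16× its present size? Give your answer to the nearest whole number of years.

Doubling time ≈ 70/4.2 = 16.67 years.
16× is 4 doublings, so 4 × 16.67 ≈ 67 years.

67 years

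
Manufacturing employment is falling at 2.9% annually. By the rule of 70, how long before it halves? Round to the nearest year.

about 24 years

The rule works in reverse for decay: 70/2.9 ≈ 24.14 years to halve.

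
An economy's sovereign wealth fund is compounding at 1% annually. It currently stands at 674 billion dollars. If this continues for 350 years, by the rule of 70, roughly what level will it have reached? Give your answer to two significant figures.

roughly 22000 billion dollars

It doubles every 70/1 ≈ 70.00 years, so 350 years is 5.00 doublings.
2^5.00 ≈ 32.00; 674 × 32.00 ≈ 22000 billion dollars.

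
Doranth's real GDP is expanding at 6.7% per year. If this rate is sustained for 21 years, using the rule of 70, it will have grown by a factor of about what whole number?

70/6.7 ≈ 10.45 years per doubling.
21 years fits 2 doublings: 2^2 = 4.

around 4 times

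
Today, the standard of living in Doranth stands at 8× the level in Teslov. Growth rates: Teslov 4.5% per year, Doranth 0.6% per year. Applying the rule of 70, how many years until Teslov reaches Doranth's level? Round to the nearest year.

about 54 years

The growth-rate gap is 4.5% − 0.6% = 3.9 percentage points.
So the ratio between them halves every 70/3.9 ≈ 17.95 years.
An 8× gap closes after 3 halvings: 3 × 17.95 ≈ 54 years.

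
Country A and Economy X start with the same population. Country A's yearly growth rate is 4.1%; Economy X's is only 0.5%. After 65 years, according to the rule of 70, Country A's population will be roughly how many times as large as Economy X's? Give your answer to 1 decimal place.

≈ 10.1 times

Only the 3.6-point difference matters.
70/3.6 ≈ 19.44 years per doubling of the ratio; 65 years gives 3.34 doublings, so ≈ 10.1×.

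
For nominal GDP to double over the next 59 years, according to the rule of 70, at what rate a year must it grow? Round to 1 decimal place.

around 1.2%

70 / 59 ≈ 1.19, so about 1.2% a year.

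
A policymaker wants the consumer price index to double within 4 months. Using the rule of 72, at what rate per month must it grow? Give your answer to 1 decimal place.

≈ 18.0%

72 / 4 ≈ 18.00, so about 18.0% per month.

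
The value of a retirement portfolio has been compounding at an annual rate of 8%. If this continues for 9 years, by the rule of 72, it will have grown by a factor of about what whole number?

Doubling time ≈ 72/8 = 9.00 years.
9/9.00 ≈ 1 doubling, so about 2^1 = 2×.

≈ 2 times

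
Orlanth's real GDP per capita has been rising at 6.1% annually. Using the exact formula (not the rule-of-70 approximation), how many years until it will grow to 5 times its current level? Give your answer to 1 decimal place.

t = ln(5) / ln(1 + 0.061) = 1.6094 / 0.059212 ≈ 27.18.

27.2 years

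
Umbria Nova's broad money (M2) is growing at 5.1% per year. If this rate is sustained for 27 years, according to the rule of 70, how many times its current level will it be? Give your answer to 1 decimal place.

3.9 times

Doubling time ≈ 70/5.1 = 13.73 years.
27 years / 13.73 ≈ 1.97 doublings → factor 2^1.97 ≈ 3.9.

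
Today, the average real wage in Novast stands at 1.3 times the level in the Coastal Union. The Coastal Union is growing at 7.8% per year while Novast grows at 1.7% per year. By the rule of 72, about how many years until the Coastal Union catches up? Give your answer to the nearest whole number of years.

≈ 4 years

What matters is the difference: 6.1 pp.
Rule of 72 on the gap: the ratio halves every 72/6.1 ≈ 11.80 years.
A 1.3 times gap takes log₂(1.3) ≈ 0.38 halvings to close: 0.38 × 11.80 ≈ 4 years.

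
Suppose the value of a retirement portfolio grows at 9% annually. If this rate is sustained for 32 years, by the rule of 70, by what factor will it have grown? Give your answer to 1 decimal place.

approximately 17.3 times

Doubling time ≈ 70/9 = 7.78 years.
32 years / 7.78 ≈ 4.11 doublings → factor 2^4.11 ≈ 17.3.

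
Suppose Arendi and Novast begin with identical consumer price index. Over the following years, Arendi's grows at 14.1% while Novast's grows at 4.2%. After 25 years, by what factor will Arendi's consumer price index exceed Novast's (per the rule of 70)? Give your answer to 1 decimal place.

about 11.6 times

Rate gap = 14.1% − 4.2% = 9.9 points.
The ratio doubles every 70/9.9 ≈ 7.07 years.
25/7.07 ≈ 3.54 doublings → ratio ≈ 2^3.54 ≈ 11.6.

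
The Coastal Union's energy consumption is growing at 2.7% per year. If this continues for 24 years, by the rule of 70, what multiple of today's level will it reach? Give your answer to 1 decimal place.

Doubles every ≈ 25.93 years (70/2.7).
24 years is 0.93 doublings; 2^0.93 ≈ 1.9×.

about 1.9 times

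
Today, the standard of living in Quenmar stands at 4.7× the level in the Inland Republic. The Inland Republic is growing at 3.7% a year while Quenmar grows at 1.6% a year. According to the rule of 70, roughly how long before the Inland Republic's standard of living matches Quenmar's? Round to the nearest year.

The growth-rate gap is 3.7% − 1.6% = 2.1 percentage points.
So the ratio between them halves every 70/2.1 ≈ 33.33 years.
A 4.7× gap takes log₂(4.7) ≈ 2.23 halvings to close: 2.23 × 33.33 ≈ 74 years.

around 74 years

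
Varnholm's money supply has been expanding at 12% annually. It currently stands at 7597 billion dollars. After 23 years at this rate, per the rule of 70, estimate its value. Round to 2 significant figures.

roughly 120000 billion dollars

Doubling time ≈ 70/12 = 5.83 years.
23 years is 23/5.83 ≈ 3.95 doublings, a factor of 2^3.95 ≈ 15.45.
7597 × 15.45 ≈ 120000 billion dollars.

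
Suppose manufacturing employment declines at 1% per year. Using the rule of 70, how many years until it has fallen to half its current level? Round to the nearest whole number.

roughly 70 years

Halving time ≈ 70 / 1 = 70.00 → 70 years.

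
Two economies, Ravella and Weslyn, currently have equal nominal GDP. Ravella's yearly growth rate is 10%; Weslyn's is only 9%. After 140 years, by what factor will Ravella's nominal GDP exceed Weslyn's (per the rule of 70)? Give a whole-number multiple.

Only the 1-point difference matters.
70/1 ≈ 70.00 years per doubling of the ratio; 140 years gives 2.00 doublings, so ≈ 4×.

4 times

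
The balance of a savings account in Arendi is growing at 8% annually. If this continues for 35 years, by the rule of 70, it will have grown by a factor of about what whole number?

At 8% one doubling takes ≈ 8.75 years; 35 years is 4 of them, so ×16.

≈ 16 times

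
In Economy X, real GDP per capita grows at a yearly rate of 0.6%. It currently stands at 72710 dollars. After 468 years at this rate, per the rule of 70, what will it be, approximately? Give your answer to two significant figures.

around 1200000 dollars

It doubles every 70/0.6 ≈ 116.67 years, so 468 years is 4.01 doublings.
2^4.01 ≈ 16.11; 72710 × 16.11 ≈ 1200000 dollars.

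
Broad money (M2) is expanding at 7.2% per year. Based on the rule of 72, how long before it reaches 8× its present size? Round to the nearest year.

around 30 years

At 7.2% it doubles every 72/7.2 ≈ 10.00 years.
Getting to 8× needs 3 doublings: 3 × 10.00 ≈ 30 years.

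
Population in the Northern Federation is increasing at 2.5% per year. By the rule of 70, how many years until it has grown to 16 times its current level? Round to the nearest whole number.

approximately 112 years

Doubling time ≈ 70/2.5 = 28.00 years.
Getting to 16× needs 4 doublings: 4 × 28.00 ≈ 112 years.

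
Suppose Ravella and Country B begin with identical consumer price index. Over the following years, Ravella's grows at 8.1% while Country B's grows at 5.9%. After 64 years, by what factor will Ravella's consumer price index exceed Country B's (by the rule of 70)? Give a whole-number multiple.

≈ 4 times

Rate gap = 8.1% − 5.9% = 2.2 points.
The ratio doubles every 70/2.2 ≈ 31.82 years.
64/31.82 ≈ 2.01 doublings → ratio ≈ 2^2.01 ≈ 4.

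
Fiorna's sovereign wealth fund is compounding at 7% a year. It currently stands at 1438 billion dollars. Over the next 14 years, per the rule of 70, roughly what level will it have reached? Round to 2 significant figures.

It doubles every 70/7 ≈ 10.00 years, so 14 years is 1.40 doublings.
2^1.40 ≈ 2.64; 1438 × 2.64 ≈ 3800 billion dollars.

about 3800 billion dollars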